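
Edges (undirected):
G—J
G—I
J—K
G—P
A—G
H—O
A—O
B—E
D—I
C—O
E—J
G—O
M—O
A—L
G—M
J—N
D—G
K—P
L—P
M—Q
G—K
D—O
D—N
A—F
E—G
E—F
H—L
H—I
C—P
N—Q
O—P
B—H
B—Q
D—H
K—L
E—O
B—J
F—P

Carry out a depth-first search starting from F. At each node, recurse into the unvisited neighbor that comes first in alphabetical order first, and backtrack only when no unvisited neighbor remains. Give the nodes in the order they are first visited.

Visit F
F → A
A → G
G → D
D → H
H → B
B → E
E → J
J → K
K → L
L → P
P → C
C → O
O → M
M → Q
Q → N
H → I

F, A, G, D, H, B, E, J, K, L, P, C, O, M, Q, N, I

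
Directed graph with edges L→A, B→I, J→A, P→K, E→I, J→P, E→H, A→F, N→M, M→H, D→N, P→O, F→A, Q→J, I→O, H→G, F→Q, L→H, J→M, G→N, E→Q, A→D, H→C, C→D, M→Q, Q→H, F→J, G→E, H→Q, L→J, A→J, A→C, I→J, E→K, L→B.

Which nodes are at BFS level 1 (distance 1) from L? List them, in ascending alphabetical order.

Level 0: L
Level 1: A, B, H, J
Level 2: C, D, F, G, I, M, P, Q
Level 3: E, K, N, O

A, B, H, J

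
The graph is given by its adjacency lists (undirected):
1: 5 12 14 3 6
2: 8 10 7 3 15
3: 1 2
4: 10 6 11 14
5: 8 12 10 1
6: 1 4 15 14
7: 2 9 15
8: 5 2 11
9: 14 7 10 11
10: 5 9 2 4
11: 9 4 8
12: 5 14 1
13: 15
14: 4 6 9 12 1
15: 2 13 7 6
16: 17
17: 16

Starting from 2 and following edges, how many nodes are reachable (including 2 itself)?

15

BFS from 2 visits: 2, 8, 10, 7, 3, 15, 5, 11, 9, 4, 1, 13, 6, 12, 14
Reachable nodes: 15 of 17 total.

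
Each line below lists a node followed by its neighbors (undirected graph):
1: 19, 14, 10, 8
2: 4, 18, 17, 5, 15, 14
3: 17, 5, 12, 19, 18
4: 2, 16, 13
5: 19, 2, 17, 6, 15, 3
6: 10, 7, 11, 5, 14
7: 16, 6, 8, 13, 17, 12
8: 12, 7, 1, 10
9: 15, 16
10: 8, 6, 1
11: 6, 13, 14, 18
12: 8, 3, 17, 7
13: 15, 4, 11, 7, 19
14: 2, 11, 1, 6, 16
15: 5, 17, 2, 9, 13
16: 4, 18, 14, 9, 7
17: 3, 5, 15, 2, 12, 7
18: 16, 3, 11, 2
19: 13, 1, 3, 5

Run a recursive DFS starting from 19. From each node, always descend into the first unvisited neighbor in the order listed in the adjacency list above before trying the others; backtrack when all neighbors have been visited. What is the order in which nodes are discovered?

19, 13, 15, 5, 2, 4, 16, 18, 3, 17, 12, 8, 7, 6, 10, 1, 14, 11, 9

Visit 19
19 → 13
13 → 15
15 → 5
5 → 2
2 → 4
4 → 16
16 → 18
18 → 3
3 → 17
17 → 12
12 → 8
8 → 7
7 → 6
6 → 10
10 → 1
1 → 14
14 → 11
16 → 9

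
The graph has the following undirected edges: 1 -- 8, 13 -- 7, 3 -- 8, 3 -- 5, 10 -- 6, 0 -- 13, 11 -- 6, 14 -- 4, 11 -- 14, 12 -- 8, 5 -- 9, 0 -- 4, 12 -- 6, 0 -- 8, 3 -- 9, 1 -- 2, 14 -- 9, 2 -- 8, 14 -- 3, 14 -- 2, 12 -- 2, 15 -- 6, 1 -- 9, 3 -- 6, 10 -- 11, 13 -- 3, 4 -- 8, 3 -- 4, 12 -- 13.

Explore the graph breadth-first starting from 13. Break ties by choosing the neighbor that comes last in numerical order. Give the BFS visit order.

13 -> 12 -> 7 -> 3 -> 0 -> 8 -> 6 -> 2 -> 14 -> 9 -> 5 -> 4 -> 1 -> 15 -> 11 -> 10

Visit 13; enqueue 12, 7, 3, 0 → queue [12, 7, 3, 0]
Visit 12; enqueue 8, 6, 2 → queue [7, 3, 0, 8, 6, 2]
Visit 7 → queue [3, 0, 8, 6, 2]
Visit 3; enqueue 14, 9, 5, 4 → queue [0, 8, 6, 2, 14, 9, 5, 4]
Visit 0 → queue [8, 6, 2, 14, 9, 5, 4]
Visit 8; enqueue 1 → queue [6, 2, 14, 9, 5, 4, 1]
Visit 6; enqueue 15, 11, 10 → queue [2, 14, 9, 5, 4, 1, 15, 11, 10]
Visit 2 → queue [14, 9, 5, 4, 1, 15, 11, 10]
Visit 14 → queue [9, 5, 4, 1, 15, 11, 10]
Visit 9 → queue [5, 4, 1, 15, 11, 10]
Visit 5 → queue [4, 1, 15, 11, 10]
Visit 4 → queue [1, 15, 11, 10]
Visit 1 → queue [15, 11, 10]
Visit 15 → queue [11, 10]
Visit 11 → queue [10]
Visit 10 → queue []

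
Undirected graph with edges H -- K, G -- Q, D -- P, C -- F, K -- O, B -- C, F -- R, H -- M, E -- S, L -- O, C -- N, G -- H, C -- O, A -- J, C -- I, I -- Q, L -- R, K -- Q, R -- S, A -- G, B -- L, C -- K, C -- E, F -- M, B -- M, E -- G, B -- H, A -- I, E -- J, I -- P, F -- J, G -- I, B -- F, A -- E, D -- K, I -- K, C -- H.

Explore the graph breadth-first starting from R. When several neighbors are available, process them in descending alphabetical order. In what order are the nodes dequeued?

Visit R; enqueue S, L, F → queue [S, L, F]
Visit S; enqueue E → queue [L, F, E]
Visit L; enqueue O, B → queue [F, E, O, B]
Visit F; enqueue M, J, C → queue [E, O, B, M, J, C]
Visit E; enqueue G, A → queue [O, B, M, J, C, G, A]
Visit O; enqueue K → queue [B, M, J, C, G, A, K]
Visit B; enqueue H → queue [M, J, C, G, A, K, H]
Visit M → queue [J, C, G, A, K, H]
Visit J → queue [C, G, A, K, H]
Visit C; enqueue N, I → queue [G, A, K, H, N, I]
Visit G; enqueue Q → queue [A, K, H, N, I, Q]
Visit A → queue [K, H, N, I, Q]
Visit K; enqueue D → queue [H, N, I, Q, D]
Visit H → queue [N, I, Q, D]
Visit N → queue [I, Q, D]
Visit I; enqueue P → queue [Q, D, P]
Visit Q → queue [D, P]
Visit D → queue [P]
Visit P → queue []

R, S, L, F, E, O, B, M, J, C, G, A, K, H, N, I, Q, D, P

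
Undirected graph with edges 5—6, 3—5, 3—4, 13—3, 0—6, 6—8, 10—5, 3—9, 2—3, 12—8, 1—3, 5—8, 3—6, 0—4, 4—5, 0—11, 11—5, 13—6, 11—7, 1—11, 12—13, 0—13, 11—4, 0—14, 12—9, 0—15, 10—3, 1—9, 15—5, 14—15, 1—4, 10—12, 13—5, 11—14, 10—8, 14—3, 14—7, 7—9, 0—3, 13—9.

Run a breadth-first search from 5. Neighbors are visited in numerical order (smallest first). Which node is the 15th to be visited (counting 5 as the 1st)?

12

Visit 5; enqueue 3, 4, 6, 8, 10, 11, 13, 15 → queue [3, 4, 6, 8, 10, 11, 13, 15]
Visit 3; enqueue 0, 1, 2, 9, 14 → queue [4, 6, 8, 10, 11, 13, 15, 0, 1, 2, 9, 14]
Visit 4 → queue [6, 8, 10, 11, 13, 15, 0, 1, 2, 9, 14]
Visit 6 → queue [8, 10, 11, 13, 15, 0, 1, 2, 9, 14]
Visit 8; enqueue 12 → queue [10, 11, 13, 15, 0, 1, 2, 9, 14, 12]
Visit 10 → queue [11, 13, 15, 0, 1, 2, 9, 14, 12]
Visit 11; enqueue 7 → queue [13, 15, 0, 1, 2, 9, 14, 12, 7]
Visit 13 → queue [15, 0, 1, 2, 9, 14, 12, 7]
Visit 15 → queue [0, 1, 2, 9, 14, 12, 7]
Visit 0 → queue [1, 2, 9, 14, 12, 7]
Visit 1 → queue [2, 9, 14, 12, 7]
Visit 2 → queue [9, 14, 12, 7]
Visit 9 → queue [14, 12, 7]
Visit 14 → queue [12, 7]
Visit 12 → queue [7]
Visit 7 → queue []

Visit order: 5, 3, 4, 6, 8, 10, 11, 13, 15, 0, 1, 2, 9, 14, 12, 7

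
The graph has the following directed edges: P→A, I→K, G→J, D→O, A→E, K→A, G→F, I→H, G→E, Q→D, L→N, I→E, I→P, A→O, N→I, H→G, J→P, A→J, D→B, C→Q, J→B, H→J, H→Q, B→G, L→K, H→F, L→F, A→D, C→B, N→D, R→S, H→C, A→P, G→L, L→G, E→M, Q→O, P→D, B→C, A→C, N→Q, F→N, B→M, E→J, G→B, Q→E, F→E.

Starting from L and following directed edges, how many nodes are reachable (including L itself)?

17

BFS from L visits: L, N, K, G, F, Q, I, D, A, J, E, B, O, P, H, C, M
Reachable nodes: 17 of 19 total.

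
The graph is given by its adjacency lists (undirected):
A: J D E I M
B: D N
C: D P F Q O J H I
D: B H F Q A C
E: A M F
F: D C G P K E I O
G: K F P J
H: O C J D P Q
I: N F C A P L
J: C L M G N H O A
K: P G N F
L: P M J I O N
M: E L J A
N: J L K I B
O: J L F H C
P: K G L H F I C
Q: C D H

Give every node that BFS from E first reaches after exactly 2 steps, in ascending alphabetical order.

C, D, G, I, J, K, L, O, P

Level 0: E
Level 1: A, F, M
Level 2: C, D, G, I, J, K, L, O, P
Level 3: B, H, N, Q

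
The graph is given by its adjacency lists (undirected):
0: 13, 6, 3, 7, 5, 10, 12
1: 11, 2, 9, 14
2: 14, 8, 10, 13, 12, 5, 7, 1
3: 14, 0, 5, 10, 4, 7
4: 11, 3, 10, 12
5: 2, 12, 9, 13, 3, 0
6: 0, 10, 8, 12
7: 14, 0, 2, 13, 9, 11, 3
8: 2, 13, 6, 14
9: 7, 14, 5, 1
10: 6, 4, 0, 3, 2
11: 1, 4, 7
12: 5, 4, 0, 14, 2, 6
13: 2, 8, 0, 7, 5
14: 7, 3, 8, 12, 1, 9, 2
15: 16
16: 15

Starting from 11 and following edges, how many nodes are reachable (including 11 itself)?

15

BFS from 11 visits: 11, 7, 4, 1, 14, 13, 9, 3, 2, 0, 12, 10, 8, 5, 6
Reachable nodes: 15 of 17 total.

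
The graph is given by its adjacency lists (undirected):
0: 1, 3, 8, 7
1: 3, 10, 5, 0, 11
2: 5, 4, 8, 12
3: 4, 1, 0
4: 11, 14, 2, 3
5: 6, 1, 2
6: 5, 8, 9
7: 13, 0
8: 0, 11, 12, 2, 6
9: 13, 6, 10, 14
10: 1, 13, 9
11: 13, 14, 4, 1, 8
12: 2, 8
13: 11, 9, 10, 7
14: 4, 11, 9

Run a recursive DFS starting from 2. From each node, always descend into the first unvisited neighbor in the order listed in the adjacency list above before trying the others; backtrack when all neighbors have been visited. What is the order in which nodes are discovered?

Visit 2
2 → 5
5 → 6
6 → 8
8 → 0
0 → 1
1 → 3
3 → 4
4 → 11
11 → 13
13 → 9
9 → 10
9 → 14
13 → 7
8 → 12

2, 5, 6, 8, 0, 1, 3, 4, 11, 13, 9, 10, 14, 7, 12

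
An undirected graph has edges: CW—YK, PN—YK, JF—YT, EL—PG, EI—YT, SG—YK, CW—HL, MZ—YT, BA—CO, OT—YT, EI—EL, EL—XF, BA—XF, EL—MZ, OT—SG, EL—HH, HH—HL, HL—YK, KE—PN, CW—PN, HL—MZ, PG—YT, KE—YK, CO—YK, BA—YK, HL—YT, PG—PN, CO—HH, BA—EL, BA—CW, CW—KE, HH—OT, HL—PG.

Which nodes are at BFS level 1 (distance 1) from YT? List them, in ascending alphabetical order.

Level 0: YT
Level 1: EI, HL, JF, MZ, OT, PG
Level 2: CW, EL, HH, PN, SG, YK
Level 3: BA, CO, KE, XF

EI, HL, JF, MZ, OT, PG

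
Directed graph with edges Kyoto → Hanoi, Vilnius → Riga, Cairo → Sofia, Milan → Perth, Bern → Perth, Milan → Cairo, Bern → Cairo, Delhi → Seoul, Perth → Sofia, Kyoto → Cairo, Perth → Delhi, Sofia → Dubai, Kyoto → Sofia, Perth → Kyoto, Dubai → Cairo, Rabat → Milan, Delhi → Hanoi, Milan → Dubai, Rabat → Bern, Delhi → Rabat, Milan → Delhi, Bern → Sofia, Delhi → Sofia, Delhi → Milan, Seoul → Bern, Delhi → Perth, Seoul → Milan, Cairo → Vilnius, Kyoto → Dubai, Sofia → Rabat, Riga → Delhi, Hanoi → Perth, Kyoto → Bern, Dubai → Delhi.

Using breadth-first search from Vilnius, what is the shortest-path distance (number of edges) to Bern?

Level 0: Vilnius
Level 1: Riga
Level 2: Delhi
Level 3: Hanoi, Milan, Perth, Rabat, Seoul, Sofia
Level 4: Bern, Cairo, Dubai, Kyoto
Bern first appears at level 4.

4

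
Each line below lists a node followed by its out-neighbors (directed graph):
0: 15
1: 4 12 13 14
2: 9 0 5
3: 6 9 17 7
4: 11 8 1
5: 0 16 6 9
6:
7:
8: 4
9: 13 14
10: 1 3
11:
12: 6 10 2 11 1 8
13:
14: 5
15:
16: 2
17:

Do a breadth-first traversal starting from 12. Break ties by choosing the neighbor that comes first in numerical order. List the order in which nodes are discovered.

12 1 2 6 8 10 11 4 13 14 0 5 9 3 15 16 7 17

Visit 12; enqueue 1, 2, 6, 8, 10, 11 → queue [1, 2, 6, 8, 10, 11]
Visit 1; enqueue 4, 13, 14 → queue [2, 6, 8, 10, 11, 4, 13, 14]
Visit 2; enqueue 0, 5, 9 → queue [6, 8, 10, 11, 4, 13, 14, 0, 5, 9]
Visit 6 → queue [8, 10, 11, 4, 13, 14, 0, 5, 9]
Visit 8 → queue [10, 11, 4, 13, 14, 0, 5, 9]
Visit 10; enqueue 3 → queue [11, 4, 13, 14, 0, 5, 9, 3]
Visit 11 → queue [4, 13, 14, 0, 5, 9, 3]
Visit 4 → queue [13, 14, 0, 5, 9, 3]
Visit 13 → queue [14, 0, 5, 9, 3]
Visit 14 → queue [0, 5, 9, 3]
Visit 0; enqueue 15 → queue [5, 9, 3, 15]
Visit 5; enqueue 16 → queue [9, 3, 15, 16]
Visit 9 → queue [3, 15, 16]
Visit 3; enqueue 7, 17 → queue [15, 16, 7, 17]
Visit 15 → queue [16, 7, 17]
Visit 16 → queue [7, 17]
Visit 7 → queue [17]
Visit 17 → queue []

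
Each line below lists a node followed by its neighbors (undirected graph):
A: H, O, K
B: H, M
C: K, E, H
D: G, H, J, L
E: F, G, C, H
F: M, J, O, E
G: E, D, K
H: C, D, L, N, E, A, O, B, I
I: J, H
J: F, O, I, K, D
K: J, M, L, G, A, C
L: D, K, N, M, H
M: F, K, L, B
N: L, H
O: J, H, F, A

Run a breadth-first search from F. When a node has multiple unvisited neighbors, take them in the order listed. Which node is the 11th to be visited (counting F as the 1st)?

Visit F; enqueue M, J, O, E → queue [M, J, O, E]
Visit M; enqueue K, L, B → queue [J, O, E, K, L, B]
Visit J; enqueue I, D → queue [O, E, K, L, B, I, D]
Visit O; enqueue H, A → queue [E, K, L, B, I, D, H, A]
Visit E; enqueue G, C → queue [K, L, B, I, D, H, A, G, C]
Visit K → queue [L, B, I, D, H, A, G, C]
Visit L; enqueue N → queue [B, I, D, H, A, G, C, N]
Visit B → queue [I, D, H, A, G, C, N]
Visit I → queue [D, H, A, G, C, N]
Visit D → queue [H, A, G, C, N]
Visit H → queue [A, G, C, N]
Visit A → queue [G, C, N]
Visit G → queue [C, N]
Visit C → queue [N]
Visit N → queue []

Visit order: F, M, J, O, E, K, L, B, I, D, H, A, G, C, N

H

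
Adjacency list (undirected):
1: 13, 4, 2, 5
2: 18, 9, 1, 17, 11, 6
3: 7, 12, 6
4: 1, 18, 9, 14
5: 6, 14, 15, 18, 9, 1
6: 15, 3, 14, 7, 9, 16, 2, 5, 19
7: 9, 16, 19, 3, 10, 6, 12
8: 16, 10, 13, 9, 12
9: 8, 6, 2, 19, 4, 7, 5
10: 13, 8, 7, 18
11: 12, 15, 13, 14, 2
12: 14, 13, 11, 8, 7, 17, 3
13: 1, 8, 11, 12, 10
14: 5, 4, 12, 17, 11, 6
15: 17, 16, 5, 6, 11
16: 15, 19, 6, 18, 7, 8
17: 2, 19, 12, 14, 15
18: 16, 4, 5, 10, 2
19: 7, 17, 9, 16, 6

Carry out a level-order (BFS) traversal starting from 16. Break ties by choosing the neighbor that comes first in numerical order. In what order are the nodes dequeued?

16, 6, 7, 8, 15, 18, 19, 2, 3, 5, 9, 14, 10, 12, 13, 11, 17, 4, 1

Visit 16; enqueue 6, 7, 8, 15, 18, 19 → queue [6, 7, 8, 15, 18, 19]
Visit 6; enqueue 2, 3, 5, 9, 14 → queue [7, 8, 15, 18, 19, 2, 3, 5, 9, 14]
Visit 7; enqueue 10, 12 → queue [8, 15, 18, 19, 2, 3, 5, 9, 14, 10, 12]
Visit 8; enqueue 13 → queue [15, 18, 19, 2, 3, 5, 9, 14, 10, 12, 13]
Visit 15; enqueue 11, 17 → queue [18, 19, 2, 3, 5, 9, 14, 10, 12, 13, 11, 17]
Visit 18; enqueue 4 → queue [19, 2, 3, 5, 9, 14, 10, 12, 13, 11, 17, 4]
Visit 19 → queue [2, 3, 5, 9, 14, 10, 12, 13, 11, 17, 4]
Visit 2; enqueue 1 → queue [3, 5, 9, 14, 10, 12, 13, 11, 17, 4, 1]
Visit 3 → queue [5, 9, 14, 10, 12, 13, 11, 17, 4, 1]
Visit 5 → queue [9, 14, 10, 12, 13, 11, 17, 4, 1]
Visit 9 → queue [14, 10, 12, 13, 11, 17, 4, 1]
Visit 14 → queue [10, 12, 13, 11, 17, 4, 1]
Visit 10 → queue [12, 13, 11, 17, 4, 1]
Visit 12 → queue [13, 11, 17, 4, 1]
Visit 13 → queue [11, 17, 4, 1]
Visit 11 → queue [17, 4, 1]
Visit 17 → queue [4, 1]
Visit 4 → queue [1]
Visit 1 → queue []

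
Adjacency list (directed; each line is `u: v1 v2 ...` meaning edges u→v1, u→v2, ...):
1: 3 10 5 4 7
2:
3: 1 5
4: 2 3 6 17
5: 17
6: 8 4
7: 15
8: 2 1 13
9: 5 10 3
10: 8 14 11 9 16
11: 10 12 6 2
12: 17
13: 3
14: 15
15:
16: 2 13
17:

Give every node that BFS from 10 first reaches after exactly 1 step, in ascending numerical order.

Level 0: 10
Level 1: 8, 9, 11, 14, 16
Level 2: 1, 2, 3, 5, 6, 12, 13, 15
Level 3: 4, 7, 17

8, 9, 11, 14, 16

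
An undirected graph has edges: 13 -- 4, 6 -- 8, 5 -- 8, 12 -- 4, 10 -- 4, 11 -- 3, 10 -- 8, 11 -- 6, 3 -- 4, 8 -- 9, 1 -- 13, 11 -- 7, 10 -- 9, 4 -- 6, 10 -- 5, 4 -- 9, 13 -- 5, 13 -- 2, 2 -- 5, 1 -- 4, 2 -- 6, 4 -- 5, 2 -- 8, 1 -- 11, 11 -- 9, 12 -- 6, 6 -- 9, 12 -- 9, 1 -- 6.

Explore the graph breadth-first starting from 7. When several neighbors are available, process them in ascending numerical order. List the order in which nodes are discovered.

Visit 7; enqueue 11 → queue [11]
Visit 11; enqueue 1, 3, 6, 9 → queue [1, 3, 6, 9]
Visit 1; enqueue 4, 13 → queue [3, 6, 9, 4, 13]
Visit 3 → queue [6, 9, 4, 13]
Visit 6; enqueue 2, 8, 12 → queue [9, 4, 13, 2, 8, 12]
Visit 9; enqueue 10 → queue [4, 13, 2, 8, 12, 10]
Visit 4; enqueue 5 → queue [13, 2, 8, 12, 10, 5]
Visit 13 → queue [2, 8, 12, 10, 5]
Visit 2 → queue [8, 12, 10, 5]
Visit 8 → queue [12, 10, 5]
Visit 12 → queue [10, 5]
Visit 10 → queue [5]
Visit 5 → queue []

7 → 11 → 1 → 3 → 6 → 9 → 4 → 13 → 2 → 8 → 12 → 10 → 5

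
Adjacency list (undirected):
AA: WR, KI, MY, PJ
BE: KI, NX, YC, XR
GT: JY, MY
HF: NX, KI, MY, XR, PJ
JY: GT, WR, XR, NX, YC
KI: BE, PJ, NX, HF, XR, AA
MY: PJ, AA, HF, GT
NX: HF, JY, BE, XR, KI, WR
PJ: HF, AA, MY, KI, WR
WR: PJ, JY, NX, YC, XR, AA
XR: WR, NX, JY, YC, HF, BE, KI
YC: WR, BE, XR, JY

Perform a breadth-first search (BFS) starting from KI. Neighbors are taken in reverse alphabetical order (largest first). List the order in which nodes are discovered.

Visit KI; enqueue XR, PJ, NX, HF, BE, AA → queue [XR, PJ, NX, HF, BE, AA]
Visit XR; enqueue YC, WR, JY → queue [PJ, NX, HF, BE, AA, YC, WR, JY]
Visit PJ; enqueue MY → queue [NX, HF, BE, AA, YC, WR, JY, MY]
Visit NX → queue [HF, BE, AA, YC, WR, JY, MY]
Visit HF → queue [BE, AA, YC, WR, JY, MY]
Visit BE → queue [AA, YC, WR, JY, MY]
Visit AA → queue [YC, WR, JY, MY]
Visit YC → queue [WR, JY, MY]
Visit WR → queue [JY, MY]
Visit JY; enqueue GT → queue [MY, GT]
Visit MY → queue [GT]
Visit GT → queue []

KI -> XR -> PJ -> NX -> HF -> BE -> AA -> YC -> WR -> JY -> MY -> GT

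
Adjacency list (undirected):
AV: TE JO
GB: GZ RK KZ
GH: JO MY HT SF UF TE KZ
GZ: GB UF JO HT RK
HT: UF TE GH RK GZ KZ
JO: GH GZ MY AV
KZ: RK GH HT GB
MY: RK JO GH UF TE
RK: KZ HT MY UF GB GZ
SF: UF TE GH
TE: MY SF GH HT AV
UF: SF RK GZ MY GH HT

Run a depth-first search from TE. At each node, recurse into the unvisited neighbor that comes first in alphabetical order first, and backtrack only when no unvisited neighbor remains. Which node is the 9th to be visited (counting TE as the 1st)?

RK

Visit TE
TE → AV
AV → JO
JO → GH
GH → HT
HT → GZ
GZ → GB
GB → KZ
KZ → RK
RK → MY
MY → UF
UF → SF

Visit order: TE, AV, JO, GH, HT, GZ, GB, KZ, RK, MY, UF, SF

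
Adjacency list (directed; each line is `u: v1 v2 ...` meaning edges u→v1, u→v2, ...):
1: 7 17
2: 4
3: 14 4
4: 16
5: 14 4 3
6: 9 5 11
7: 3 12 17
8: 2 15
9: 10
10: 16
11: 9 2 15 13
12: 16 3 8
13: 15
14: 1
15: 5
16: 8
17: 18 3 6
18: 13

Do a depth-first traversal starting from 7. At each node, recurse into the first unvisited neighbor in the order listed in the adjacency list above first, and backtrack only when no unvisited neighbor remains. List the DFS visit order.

7 3 14 1 17 18 13 15 5 4 16 8 2 6 9 10 11 12

Visit 7
7 → 3
3 → 14
14 → 1
1 → 17
17 → 18
18 → 13
13 → 15
15 → 5
5 → 4
4 → 16
16 → 8
8 → 2
17 → 6
6 → 9
9 → 10
6 → 11
7 → 12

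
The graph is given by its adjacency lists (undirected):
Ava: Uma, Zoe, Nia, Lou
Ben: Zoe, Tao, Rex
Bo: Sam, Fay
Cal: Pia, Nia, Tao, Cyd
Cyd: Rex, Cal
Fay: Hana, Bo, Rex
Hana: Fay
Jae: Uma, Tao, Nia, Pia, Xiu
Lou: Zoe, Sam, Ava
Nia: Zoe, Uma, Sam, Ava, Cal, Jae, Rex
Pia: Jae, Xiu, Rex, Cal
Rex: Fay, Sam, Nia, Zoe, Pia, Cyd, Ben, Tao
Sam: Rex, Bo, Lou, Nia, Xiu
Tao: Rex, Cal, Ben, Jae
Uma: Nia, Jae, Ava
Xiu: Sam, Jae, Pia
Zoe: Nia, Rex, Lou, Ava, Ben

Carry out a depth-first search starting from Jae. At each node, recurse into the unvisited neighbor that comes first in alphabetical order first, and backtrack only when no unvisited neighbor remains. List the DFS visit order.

Jae, Nia, Ava, Lou, Sam, Bo, Fay, Hana, Rex, Ben, Tao, Cal, Cyd, Pia, Xiu, Zoe, Uma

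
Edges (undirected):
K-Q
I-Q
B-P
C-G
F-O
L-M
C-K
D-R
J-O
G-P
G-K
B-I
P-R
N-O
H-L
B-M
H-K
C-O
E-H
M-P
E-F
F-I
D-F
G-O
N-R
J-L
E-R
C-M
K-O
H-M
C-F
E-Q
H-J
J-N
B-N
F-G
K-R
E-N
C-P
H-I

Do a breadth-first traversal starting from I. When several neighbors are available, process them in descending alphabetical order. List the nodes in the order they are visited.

Visit I; enqueue Q, H, F, B → queue [Q, H, F, B]
Visit Q; enqueue K, E → queue [H, F, B, K, E]
Visit H; enqueue M, L, J → queue [F, B, K, E, M, L, J]
Visit F; enqueue O, G, D, C → queue [B, K, E, M, L, J, O, G, D, C]
Visit B; enqueue P, N → queue [K, E, M, L, J, O, G, D, C, P, N]
Visit K; enqueue R → queue [E, M, L, J, O, G, D, C, P, N, R]
Visit E → queue [M, L, J, O, G, D, C, P, N, R]
Visit M → queue [L, J, O, G, D, C, P, N, R]
Visit L → queue [J, O, G, D, C, P, N, R]
Visit J → queue [O, G, D, C, P, N, R]
Visit O → queue [G, D, C, P, N, R]
Visit G → queue [D, C, P, N, R]
Visit D → queue [C, P, N, R]
Visit C → queue [P, N, R]
Visit P → queue [N, R]
Visit N → queue [R]
Visit R → queue []

I -> Q -> H -> F -> B -> K -> E -> M -> L -> J -> O -> G -> D -> C -> P -> N -> R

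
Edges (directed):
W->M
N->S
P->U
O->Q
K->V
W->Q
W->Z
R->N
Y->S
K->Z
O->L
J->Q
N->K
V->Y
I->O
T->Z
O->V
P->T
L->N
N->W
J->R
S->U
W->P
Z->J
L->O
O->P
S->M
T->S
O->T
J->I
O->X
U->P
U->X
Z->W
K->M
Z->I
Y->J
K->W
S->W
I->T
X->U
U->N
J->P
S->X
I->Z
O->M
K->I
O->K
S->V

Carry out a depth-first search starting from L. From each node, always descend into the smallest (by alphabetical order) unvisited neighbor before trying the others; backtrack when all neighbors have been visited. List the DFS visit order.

L, N, K, I, O, M, P, T, S, U, X, V, Y, J, Q, R, W, Z

Visit L
L → N
N → K
K → I
I → O
O → M
O → P
P → T
T → S
S → U
U → X
S → V
V → Y
Y → J
J → Q
J → R
S → W
W → Z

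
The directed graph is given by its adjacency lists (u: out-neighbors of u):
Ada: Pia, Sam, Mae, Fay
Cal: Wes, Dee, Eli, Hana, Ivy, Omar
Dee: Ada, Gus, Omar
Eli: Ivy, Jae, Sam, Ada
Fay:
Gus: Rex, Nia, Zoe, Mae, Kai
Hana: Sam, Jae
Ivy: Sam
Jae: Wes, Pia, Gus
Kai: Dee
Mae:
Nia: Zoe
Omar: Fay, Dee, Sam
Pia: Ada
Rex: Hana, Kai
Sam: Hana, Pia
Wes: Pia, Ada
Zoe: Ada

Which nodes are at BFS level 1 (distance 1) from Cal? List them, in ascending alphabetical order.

Dee, Eli, Hana, Ivy, Omar, Wes

Level 0: Cal
Level 1: Dee, Eli, Hana, Ivy, Omar, Wes
Level 2: Ada, Fay, Gus, Jae, Pia, Sam
Level 3: Kai, Mae, Nia, Rex, Zoe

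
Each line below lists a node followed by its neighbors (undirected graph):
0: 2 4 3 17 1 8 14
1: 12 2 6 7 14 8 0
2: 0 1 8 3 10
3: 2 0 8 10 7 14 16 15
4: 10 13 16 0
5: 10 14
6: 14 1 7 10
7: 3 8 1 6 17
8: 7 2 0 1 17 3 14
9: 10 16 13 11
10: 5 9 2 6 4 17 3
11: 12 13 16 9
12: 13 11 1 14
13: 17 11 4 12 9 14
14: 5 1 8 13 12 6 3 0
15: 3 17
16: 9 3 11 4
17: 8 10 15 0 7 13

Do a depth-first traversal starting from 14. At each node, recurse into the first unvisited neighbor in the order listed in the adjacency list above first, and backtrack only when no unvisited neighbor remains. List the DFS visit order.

14 -> 5 -> 10 -> 9 -> 16 -> 3 -> 2 -> 0 -> 4 -> 13 -> 17 -> 8 -> 7 -> 1 -> 12 -> 11 -> 6 -> 15

Visit 14
14 → 5
5 → 10
10 → 9
9 → 16
16 → 3
3 → 2
2 → 0
0 → 4
4 → 13
13 → 17
17 → 8
8 → 7
7 → 1
1 → 12
12 → 11
1 → 6
17 → 15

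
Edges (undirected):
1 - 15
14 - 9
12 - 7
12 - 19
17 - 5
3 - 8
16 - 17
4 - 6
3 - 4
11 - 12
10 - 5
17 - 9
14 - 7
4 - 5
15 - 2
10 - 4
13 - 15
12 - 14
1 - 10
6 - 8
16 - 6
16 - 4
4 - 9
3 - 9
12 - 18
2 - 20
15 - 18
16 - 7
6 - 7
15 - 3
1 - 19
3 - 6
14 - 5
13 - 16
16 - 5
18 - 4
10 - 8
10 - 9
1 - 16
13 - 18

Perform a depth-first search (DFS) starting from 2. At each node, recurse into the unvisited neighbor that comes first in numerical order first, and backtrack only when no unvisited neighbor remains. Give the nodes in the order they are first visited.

2 → 15 → 1 → 10 → 4 → 3 → 6 → 7 → 12 → 11 → 14 → 5 → 16 → 13 → 18 → 17 → 9 → 19 → 8 → 20

Visit 2
2 → 15
15 → 1
1 → 10
10 → 4
4 → 3
3 → 6
6 → 7
7 → 12
12 → 11
12 → 14
14 → 5
5 → 16
16 → 13
13 → 18
16 → 17
17 → 9
12 → 19
6 → 8
2 → 20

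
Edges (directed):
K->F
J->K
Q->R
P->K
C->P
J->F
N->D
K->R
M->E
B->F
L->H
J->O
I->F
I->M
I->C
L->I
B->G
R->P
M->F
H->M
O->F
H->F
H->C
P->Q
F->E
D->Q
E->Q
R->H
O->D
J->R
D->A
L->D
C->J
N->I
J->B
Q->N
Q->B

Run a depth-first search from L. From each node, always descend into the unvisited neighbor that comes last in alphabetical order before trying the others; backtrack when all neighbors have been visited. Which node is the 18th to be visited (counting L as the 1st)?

Visit L
L → I
I → M
M → F
F → E
E → Q
Q → R
R → P
P → K
R → H
H → C
C → J
J → O
O → D
D → A
J → B
B → G
Q → N

Visit order: L, I, M, F, E, Q, R, P, K, H, C, J, O, D, A, B, G, N

N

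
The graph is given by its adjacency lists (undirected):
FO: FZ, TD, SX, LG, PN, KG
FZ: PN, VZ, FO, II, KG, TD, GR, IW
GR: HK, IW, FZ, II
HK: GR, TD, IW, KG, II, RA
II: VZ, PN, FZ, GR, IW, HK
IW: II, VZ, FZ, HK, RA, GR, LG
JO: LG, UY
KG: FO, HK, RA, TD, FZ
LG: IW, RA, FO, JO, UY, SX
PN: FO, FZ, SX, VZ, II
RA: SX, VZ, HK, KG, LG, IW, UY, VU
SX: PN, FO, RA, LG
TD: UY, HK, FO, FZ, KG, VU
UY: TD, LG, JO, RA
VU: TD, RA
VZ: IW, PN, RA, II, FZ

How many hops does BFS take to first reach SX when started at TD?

2

Level 0: TD
Level 1: FO, FZ, HK, KG, UY, VU
Level 2: GR, II, IW, JO, LG, PN, RA, SX, VZ
SX first appears at level 2.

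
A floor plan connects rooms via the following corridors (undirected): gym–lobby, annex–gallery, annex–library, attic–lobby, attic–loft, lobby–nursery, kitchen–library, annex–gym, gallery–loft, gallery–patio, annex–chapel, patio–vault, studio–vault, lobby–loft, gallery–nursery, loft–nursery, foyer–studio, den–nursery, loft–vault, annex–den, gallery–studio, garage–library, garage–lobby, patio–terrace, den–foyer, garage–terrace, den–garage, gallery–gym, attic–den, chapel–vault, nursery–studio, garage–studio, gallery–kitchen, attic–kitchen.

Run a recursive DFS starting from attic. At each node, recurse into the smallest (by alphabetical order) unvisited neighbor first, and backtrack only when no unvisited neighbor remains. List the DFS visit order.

attic den annex chapel vault loft gallery gym lobby garage library kitchen studio foyer nursery terrace patio

Visit attic
attic → den
den → annex
annex → chapel
chapel → vault
vault → loft
loft → gallery
gallery → gym
gym → lobby
lobby → garage
garage → library
library → kitchen
garage → studio
studio → foyer
studio → nursery
garage → terrace
terrace → patio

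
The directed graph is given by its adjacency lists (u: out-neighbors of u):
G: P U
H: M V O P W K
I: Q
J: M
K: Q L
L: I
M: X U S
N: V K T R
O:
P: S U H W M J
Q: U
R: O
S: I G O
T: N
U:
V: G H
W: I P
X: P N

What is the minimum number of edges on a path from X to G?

3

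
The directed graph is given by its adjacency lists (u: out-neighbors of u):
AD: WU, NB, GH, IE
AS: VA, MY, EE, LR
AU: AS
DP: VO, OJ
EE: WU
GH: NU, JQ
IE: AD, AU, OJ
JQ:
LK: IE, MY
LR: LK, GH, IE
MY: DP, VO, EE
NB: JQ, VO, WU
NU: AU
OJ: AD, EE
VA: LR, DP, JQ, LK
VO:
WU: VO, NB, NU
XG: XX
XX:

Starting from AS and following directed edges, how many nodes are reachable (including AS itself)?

BFS from AS visits: AS, EE, LR, MY, VA, WU, GH, IE, LK, DP, VO, JQ, NB, NU, AD, AU, OJ
Reachable nodes: 17 of 19 total.

17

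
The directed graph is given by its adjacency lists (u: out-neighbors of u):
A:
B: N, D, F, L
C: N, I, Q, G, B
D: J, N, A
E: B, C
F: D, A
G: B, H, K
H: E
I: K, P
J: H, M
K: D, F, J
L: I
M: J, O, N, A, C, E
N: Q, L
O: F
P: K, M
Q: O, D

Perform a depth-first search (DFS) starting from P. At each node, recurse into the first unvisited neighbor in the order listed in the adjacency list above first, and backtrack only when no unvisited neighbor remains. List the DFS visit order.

P -> K -> D -> J -> H -> E -> B -> N -> Q -> O -> F -> A -> L -> I -> C -> G -> M

Visit P
P → K
K → D
D → J
J → H
H → E
E → B
B → N
N → Q
Q → O
O → F
F → A
N → L
L → I
E → C
C → G
J → M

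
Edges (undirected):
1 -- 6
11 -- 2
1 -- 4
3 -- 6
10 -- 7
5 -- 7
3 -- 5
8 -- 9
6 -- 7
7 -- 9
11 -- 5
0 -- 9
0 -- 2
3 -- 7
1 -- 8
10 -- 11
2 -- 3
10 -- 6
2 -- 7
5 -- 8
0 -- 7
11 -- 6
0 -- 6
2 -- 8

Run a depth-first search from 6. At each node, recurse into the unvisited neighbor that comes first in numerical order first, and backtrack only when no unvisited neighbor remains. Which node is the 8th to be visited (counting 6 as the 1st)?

8

Visit 6
6 → 0
0 → 2
2 → 3
3 → 5
5 → 7
7 → 9
9 → 8
8 → 1
1 → 4
7 → 10
10 → 11

Visit order: 6, 0, 2, 3, 5, 7, 9, 8, 1, 4, 10, 11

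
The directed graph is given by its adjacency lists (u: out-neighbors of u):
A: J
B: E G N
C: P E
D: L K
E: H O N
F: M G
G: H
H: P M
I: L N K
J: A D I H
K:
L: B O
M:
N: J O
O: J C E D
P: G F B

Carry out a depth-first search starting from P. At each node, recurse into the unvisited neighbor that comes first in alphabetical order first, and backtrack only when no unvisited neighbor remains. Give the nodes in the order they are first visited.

P, B, E, H, M, N, J, A, D, K, L, O, C, I, G, F

Visit P
P → B
B → E
E → H
H → M
E → N
N → J
J → A
J → D
D → K
D → L
L → O
O → C
J → I
B → G
P → F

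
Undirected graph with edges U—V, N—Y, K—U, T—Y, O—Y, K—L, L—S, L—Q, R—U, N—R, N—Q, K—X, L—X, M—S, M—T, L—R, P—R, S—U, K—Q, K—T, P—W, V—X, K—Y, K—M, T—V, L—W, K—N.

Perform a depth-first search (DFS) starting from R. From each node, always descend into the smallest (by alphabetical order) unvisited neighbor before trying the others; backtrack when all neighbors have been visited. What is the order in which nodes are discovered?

R, L, K, M, S, U, V, T, Y, N, Q, O, X, W, P

Visit R
R → L
L → K
K → M
M → S
S → U
U → V
V → T
T → Y
Y → N
N → Q
Y → O
V → X
L → W
W → P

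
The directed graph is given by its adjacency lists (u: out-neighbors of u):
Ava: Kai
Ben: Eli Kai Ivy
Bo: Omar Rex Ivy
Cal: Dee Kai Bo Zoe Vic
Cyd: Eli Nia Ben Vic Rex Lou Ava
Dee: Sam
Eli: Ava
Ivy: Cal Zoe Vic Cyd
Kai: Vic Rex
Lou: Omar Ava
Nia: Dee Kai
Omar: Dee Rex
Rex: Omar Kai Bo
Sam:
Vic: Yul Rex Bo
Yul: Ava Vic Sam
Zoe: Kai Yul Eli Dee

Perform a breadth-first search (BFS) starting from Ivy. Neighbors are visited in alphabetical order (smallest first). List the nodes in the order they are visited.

Visit Ivy; enqueue Cal, Cyd, Vic, Zoe → queue [Cal, Cyd, Vic, Zoe]
Visit Cal; enqueue Bo, Dee, Kai → queue [Cyd, Vic, Zoe, Bo, Dee, Kai]
Visit Cyd; enqueue Ava, Ben, Eli, Lou, Nia, Rex → queue [Vic, Zoe, Bo, Dee, Kai, Ava, Ben, Eli, Lou, Nia, Rex]
Visit Vic; enqueue Yul → queue [Zoe, Bo, Dee, Kai, Ava, Ben, Eli, Lou, Nia, Rex, Yul]
Visit Zoe → queue [Bo, Dee, Kai, Ava, Ben, Eli, Lou, Nia, Rex, Yul]
Visit Bo; enqueue Omar → queue [Dee, Kai, Ava, Ben, Eli, Lou, Nia, Rex, Yul, Omar]
Visit Dee; enqueue Sam → queue [Kai, Ava, Ben, Eli, Lou, Nia, Rex, Yul, Omar, Sam]
Visit Kai → queue [Ava, Ben, Eli, Lou, Nia, Rex, Yul, Omar, Sam]
Visit Ava → queue [Ben, Eli, Lou, Nia, Rex, Yul, Omar, Sam]
Visit Ben → queue [Eli, Lou, Nia, Rex, Yul, Omar, Sam]
Visit Eli → queue [Lou, Nia, Rex, Yul, Omar, Sam]
Visit Lou → queue [Nia, Rex, Yul, Omar, Sam]
Visit Nia → queue [Rex, Yul, Omar, Sam]
Visit Rex → queue [Yul, Omar, Sam]
Visit Yul → queue [Omar, Sam]
Visit Omar → queue [Sam]
Visit Sam → queue []

Ivy, Cal, Cyd, Vic, Zoe, Bo, Dee, Kai, Ava, Ben, Eli, Lou, Nia, Rex, Yul, Omar, Sam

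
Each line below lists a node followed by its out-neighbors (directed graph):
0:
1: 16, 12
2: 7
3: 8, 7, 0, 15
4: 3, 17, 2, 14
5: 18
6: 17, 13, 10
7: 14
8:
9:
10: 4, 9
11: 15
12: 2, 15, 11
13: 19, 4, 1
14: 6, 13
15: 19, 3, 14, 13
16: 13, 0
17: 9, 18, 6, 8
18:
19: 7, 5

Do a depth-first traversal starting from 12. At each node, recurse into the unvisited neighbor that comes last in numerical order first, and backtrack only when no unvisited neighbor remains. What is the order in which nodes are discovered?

12 → 15 → 19 → 7 → 14 → 13 → 4 → 17 → 18 → 9 → 8 → 6 → 10 → 3 → 0 → 2 → 1 → 16 → 5 → 11

Visit 12
12 → 15
15 → 19
19 → 7
7 → 14
14 → 13
13 → 4
4 → 17
17 → 18
17 → 9
17 → 8
17 → 6
6 → 10
4 → 3
3 → 0
4 → 2
13 → 1
1 → 16
19 → 5
12 → 11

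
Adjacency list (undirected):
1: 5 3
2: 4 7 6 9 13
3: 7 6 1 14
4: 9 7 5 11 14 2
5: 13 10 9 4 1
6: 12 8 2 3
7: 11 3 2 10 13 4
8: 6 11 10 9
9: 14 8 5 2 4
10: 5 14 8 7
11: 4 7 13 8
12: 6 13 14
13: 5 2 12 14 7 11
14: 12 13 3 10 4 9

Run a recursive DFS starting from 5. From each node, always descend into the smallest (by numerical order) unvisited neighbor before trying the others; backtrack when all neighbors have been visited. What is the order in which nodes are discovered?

Visit 5
5 → 1
1 → 3
3 → 6
6 → 2
2 → 4
4 → 7
7 → 10
10 → 8
8 → 9
9 → 14
14 → 12
12 → 13
13 → 11

5 → 1 → 3 → 6 → 2 → 4 → 7 → 10 → 8 → 9 → 14 → 12 → 13 → 11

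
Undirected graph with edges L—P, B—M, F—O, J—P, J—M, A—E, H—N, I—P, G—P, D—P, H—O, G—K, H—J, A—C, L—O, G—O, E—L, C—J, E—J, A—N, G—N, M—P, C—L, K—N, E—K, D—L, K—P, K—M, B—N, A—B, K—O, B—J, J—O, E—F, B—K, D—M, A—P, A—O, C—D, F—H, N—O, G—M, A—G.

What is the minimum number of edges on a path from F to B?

3

Level 0: F
Level 1: E, H, O
Level 2: A, G, J, K, L, N
Level 3: B, C, D, M, P
Level 4: I
B first appears at level 3.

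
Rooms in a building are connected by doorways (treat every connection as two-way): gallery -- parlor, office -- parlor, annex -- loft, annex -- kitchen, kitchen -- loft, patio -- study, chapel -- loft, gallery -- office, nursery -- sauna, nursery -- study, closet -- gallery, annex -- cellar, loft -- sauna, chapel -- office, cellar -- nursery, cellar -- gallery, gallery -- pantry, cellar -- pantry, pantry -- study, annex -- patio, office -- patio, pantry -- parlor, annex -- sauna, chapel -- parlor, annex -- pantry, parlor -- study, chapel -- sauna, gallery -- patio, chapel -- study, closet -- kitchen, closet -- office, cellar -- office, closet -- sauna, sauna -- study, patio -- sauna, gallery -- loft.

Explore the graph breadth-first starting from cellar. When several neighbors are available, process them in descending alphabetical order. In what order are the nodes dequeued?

cellar -> pantry -> office -> nursery -> gallery -> annex -> study -> parlor -> patio -> closet -> chapel -> sauna -> loft -> kitchen

Visit cellar; enqueue pantry, office, nursery, gallery, annex → queue [pantry, office, nursery, gallery, annex]
Visit pantry; enqueue study, parlor → queue [office, nursery, gallery, annex, study, parlor]
Visit office; enqueue patio, closet, chapel → queue [nursery, gallery, annex, study, parlor, patio, closet, chapel]
Visit nursery; enqueue sauna → queue [gallery, annex, study, parlor, patio, closet, chapel, sauna]
Visit gallery; enqueue loft → queue [annex, study, parlor, patio, closet, chapel, sauna, loft]
Visit annex; enqueue kitchen → queue [study, parlor, patio, closet, chapel, sauna, loft, kitchen]
Visit study → queue [parlor, patio, closet, chapel, sauna, loft, kitchen]
Visit parlor → queue [patio, closet, chapel, sauna, loft, kitchen]
Visit patio → queue [closet, chapel, sauna, loft, kitchen]
Visit closet → queue [chapel, sauna, loft, kitchen]
Visit chapel → queue [sauna, loft, kitchen]
Visit sauna → queue [loft, kitchen]
Visit loft → queue [kitchen]
Visit kitchen → queue []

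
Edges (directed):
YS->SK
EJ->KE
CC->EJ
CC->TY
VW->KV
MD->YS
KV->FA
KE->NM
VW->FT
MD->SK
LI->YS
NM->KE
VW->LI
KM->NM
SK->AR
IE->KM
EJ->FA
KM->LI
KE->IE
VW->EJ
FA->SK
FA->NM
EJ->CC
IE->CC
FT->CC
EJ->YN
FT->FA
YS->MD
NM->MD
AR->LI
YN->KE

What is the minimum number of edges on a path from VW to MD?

3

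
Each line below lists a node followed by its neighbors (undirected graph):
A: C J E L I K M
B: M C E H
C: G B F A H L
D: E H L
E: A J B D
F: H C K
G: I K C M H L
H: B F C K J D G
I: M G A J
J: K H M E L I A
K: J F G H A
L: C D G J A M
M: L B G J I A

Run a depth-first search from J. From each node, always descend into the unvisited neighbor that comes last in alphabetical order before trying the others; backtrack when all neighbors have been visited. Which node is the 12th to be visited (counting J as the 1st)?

A

Visit J
J → M
M → L
L → G
G → K
K → H
H → F
F → C
C → B
B → E
E → D
E → A
A → I

Visit order: J, M, L, G, K, H, F, C, B, E, D, A, I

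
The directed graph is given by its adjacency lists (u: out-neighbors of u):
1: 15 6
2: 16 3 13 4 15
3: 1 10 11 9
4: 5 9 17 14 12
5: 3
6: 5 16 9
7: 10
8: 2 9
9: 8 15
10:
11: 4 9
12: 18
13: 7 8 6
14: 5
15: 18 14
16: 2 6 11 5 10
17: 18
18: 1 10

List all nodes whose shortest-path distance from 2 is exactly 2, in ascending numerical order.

Level 0: 2
Level 1: 3, 4, 13, 15, 16
Level 2: 1, 5, 6, 7, 8, 9, 10, 11, 12, 14, 17, 18

1, 5, 6, 7, 8, 9, 10, 11, 12, 14, 17, 18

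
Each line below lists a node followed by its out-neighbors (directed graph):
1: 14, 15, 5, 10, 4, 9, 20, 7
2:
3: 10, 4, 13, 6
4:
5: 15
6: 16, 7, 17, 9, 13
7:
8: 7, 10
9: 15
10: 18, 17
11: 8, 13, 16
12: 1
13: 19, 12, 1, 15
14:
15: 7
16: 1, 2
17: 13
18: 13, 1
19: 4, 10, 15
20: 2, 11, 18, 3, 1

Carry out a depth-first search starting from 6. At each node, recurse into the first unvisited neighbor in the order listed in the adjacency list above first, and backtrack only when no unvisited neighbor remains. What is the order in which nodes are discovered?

6 16 1 14 15 7 5 10 18 13 19 4 12 17 9 20 2 11 8 3

Visit 6
6 → 16
16 → 1
1 → 14
1 → 15
15 → 7
1 → 5
1 → 10
10 → 18
18 → 13
13 → 19
19 → 4
13 → 12
10 → 17
1 → 9
1 → 20
20 → 2
20 → 11
11 → 8
20 → 3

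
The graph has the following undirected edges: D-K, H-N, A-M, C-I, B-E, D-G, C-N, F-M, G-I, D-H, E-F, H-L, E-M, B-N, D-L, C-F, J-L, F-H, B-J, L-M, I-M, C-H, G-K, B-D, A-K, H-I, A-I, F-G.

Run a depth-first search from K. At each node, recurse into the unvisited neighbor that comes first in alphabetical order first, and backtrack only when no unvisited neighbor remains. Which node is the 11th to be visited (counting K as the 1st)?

Visit K
K → A
A → I
I → C
C → F
F → E
E → B
B → D
D → G
D → H
H → L
L → J
L → M
H → N

Visit order: K, A, I, C, F, E, B, D, G, H, L, J, M, N

L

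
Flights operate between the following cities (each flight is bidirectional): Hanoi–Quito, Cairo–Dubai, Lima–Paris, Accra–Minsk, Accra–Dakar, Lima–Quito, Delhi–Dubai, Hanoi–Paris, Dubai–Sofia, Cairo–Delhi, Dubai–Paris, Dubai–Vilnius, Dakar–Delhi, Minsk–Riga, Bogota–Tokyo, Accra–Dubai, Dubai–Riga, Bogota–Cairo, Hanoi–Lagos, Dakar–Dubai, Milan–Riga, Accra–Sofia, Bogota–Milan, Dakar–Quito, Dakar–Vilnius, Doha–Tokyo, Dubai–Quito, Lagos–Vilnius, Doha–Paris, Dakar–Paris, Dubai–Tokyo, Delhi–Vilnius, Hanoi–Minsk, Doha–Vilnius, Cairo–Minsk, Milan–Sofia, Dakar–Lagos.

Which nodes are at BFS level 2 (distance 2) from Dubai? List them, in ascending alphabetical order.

Bogota, Doha, Hanoi, Lagos, Lima, Milan, Minsk

Level 0: Dubai
Level 1: Accra, Cairo, Dakar, Delhi, Paris, Quito, Riga, Sofia, Tokyo, Vilnius
Level 2: Bogota, Doha, Hanoi, Lagos, Lima, Milan, Minsk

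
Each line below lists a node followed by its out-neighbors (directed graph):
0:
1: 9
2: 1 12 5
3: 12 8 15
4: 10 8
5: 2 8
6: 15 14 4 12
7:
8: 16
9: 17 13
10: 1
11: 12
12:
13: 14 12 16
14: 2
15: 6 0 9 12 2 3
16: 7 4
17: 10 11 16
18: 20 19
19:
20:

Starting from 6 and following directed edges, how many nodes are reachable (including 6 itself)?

BFS from 6 visits: 6, 15, 14, 4, 12, 0, 9, 2, 3, 10, 8, 17, 13, 1, 5, 16, 11, 7
Reachable nodes: 18 of 21 total.

18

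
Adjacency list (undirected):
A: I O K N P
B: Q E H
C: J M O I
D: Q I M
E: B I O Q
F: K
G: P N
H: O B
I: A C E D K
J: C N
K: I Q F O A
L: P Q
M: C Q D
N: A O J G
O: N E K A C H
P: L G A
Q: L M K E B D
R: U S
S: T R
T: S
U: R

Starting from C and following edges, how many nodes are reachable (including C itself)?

BFS from C visits: C, O, M, J, I, N, K, H, E, A, Q, D, G, F, B, P, L
Reachable nodes: 17 of 21 total.

17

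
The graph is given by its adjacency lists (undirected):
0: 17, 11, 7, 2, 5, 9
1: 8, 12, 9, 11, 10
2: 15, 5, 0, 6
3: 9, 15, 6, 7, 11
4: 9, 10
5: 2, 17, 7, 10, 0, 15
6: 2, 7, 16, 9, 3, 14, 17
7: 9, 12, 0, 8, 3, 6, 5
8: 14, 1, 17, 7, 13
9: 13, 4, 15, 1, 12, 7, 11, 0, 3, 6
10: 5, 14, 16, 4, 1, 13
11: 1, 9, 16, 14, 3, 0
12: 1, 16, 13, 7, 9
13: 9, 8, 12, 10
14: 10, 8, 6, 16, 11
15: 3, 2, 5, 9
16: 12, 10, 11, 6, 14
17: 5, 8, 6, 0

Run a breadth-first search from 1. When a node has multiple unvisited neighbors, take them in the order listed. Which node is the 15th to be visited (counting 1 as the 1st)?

Visit 1; enqueue 8, 12, 9, 11, 10 → queue [8, 12, 9, 11, 10]
Visit 8; enqueue 14, 17, 7, 13 → queue [12, 9, 11, 10, 14, 17, 7, 13]
Visit 12; enqueue 16 → queue [9, 11, 10, 14, 17, 7, 13, 16]
Visit 9; enqueue 4, 15, 0, 3, 6 → queue [11, 10, 14, 17, 7, 13, 16, 4, 15, 0, 3, 6]
Visit 11 → queue [10, 14, 17, 7, 13, 16, 4, 15, 0, 3, 6]
Visit 10; enqueue 5 → queue [14, 17, 7, 13, 16, 4, 15, 0, 3, 6, 5]
Visit 14 → queue [17, 7, 13, 16, 4, 15, 0, 3, 6, 5]
Visit 17 → queue [7, 13, 16, 4, 15, 0, 3, 6, 5]
Visit 7 → queue [13, 16, 4, 15, 0, 3, 6, 5]
Visit 13 → queue [16, 4, 15, 0, 3, 6, 5]
Visit 16 → queue [4, 15, 0, 3, 6, 5]
Visit 4 → queue [15, 0, 3, 6, 5]
Visit 15; enqueue 2 → queue [0, 3, 6, 5, 2]
Visit 0 → queue [3, 6, 5, 2]
Visit 3 → queue [6, 5, 2]
Visit 6 → queue [5, 2]
Visit 5 → queue [2]
Visit 2 → queue []

Visit order: 1, 8, 12, 9, 11, 10, 14, 17, 7, 13, 16, 4, 15, 0, 3, 6, 5, 2

3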